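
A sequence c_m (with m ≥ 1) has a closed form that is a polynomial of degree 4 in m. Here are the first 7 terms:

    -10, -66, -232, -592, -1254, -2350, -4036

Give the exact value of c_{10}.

1st diffs: -56, -166, -360, -662, -1096, -1686.
2nd diffs: -110, -194, -302, -434, -590.
3rd diffs: -84, -108, -132, -156.
4th diffs: -24, -24, -24 (constant).
Newton forward-difference form: c_m = -10 + (-56)·C(m-1,1) + (-110)·C(m-1,2) + (-84)·C(m-1,3) + (-24)·C(m-1,4).
At m = 10: m-1 = 9, so c_{10} = -10 - 504 - 3960 - 7056 - 3024 = -14554.

-14554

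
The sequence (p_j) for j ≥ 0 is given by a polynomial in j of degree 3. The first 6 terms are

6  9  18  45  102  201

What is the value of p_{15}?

1st diffs: 3, 9, 27, 57, 99.
2nd diffs: 6, 18, 30, 42.
3rd diffs: 12, 12, 12 (constant).
Newton forward-difference form: p_j = 6 + 3·C(j,1) + 6·C(j,2) + 12·C(j,3).
At j = 15: j = 15, so p_{15} = 6 + 45 + 630 + 5460 = 6141.

6141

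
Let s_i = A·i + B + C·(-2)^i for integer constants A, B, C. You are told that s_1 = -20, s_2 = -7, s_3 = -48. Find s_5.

-130

Write the equations: A + B - 2C = -20; 2A + B + 4C = -7; 3A + B - 8C = -48.
Subtracting the first from the second: A + 6C = 13.
Subtracting the second from the third: A - 12C = -41.
Solving: C = 3, A = -5, then B = -9.
So s_i = -5·i + (-9) + 3·(-2)^i; at i=5 this is -130.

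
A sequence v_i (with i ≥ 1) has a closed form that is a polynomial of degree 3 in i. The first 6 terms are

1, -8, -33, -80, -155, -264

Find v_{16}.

-4544

1st diffs: -9, -25, -47, -75, -109.
2nd diffs: -16, -22, -28, -34.
3rd diffs: -6, -6, -6 (constant).
Newton forward-difference form: v_i = 1 + (-9)·C(i-1,1) + (-16)·C(i-1,2) + (-6)·C(i-1,3).
At i = 16: i-1 = 15, so v_{16} = 1 - 135 - 1680 - 2730 = -4544.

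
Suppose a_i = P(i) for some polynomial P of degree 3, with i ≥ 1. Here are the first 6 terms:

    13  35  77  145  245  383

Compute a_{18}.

1st diffs: 22, 42, 68, 100, 138.
2nd diffs: 20, 26, 32, 38.
3rd diffs: 6, 6, 6 (constant).
So a_i = i^3 + 4i^2 + 3i + 5.
Evaluating at i = 18 gives a_{18} = 7187.

7187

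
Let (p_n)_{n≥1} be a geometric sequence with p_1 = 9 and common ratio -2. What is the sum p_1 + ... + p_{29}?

p_n = 9·(-2)^(n-1).
S = 9·((-2)^29 - 1)/(-2 - 1) = 9·(-536870912 - 1)/(-3) = 1610612739.

1610612739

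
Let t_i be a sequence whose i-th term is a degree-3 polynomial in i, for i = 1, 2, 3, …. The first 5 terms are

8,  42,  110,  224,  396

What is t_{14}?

6534

1st diffs: 34, 68, 114, 172.
2nd diffs: 34, 46, 58.
3rd diffs: 12, 12 (constant).
Newton forward-difference form: t_i = 8 + 34·C(i-1,1) + 34·C(i-1,2) + 12·C(i-1,3).
At i = 14: i-1 = 13, so t_{14} = 8 + 442 + 2652 + 3432 = 6534.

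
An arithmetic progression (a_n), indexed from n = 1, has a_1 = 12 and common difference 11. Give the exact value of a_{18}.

a_n = 12 + (n - 1)·11.
a_{18} = 12 + 17·11 = 199.

199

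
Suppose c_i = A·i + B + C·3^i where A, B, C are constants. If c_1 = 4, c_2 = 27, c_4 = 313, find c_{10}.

At i = 1, 2, 4: A + B + 3C = 4; 2A + B + 9C = 27; 4A + B + 81C = 313.
Subtracting the first from the second: A + 6C = 23.
Subtracting the second from the third: 2A + 72C = 286.
Solving: C = 4, A = -1, then B = -7.
Therefore c_{10} = -10 + (-7) + 4·59049 = 236179.

236179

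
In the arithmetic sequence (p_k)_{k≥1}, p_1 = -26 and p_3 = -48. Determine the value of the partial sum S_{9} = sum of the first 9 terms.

-630

Common difference d = (-48 - (-26)) / (3 - 1) = -11.
p_k = -26 + (k - 1)·(-11).
p_9 = -114; S = 9·(-26 + (-114))/2 = -630.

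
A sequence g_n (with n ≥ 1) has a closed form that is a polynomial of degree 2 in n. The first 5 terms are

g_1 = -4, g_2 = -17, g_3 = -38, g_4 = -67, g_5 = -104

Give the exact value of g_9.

-332

1st diffs: -13, -21, -29, -37.
2nd diffs: -8, -8, -8 (constant).
Newton forward-difference form: g_n = -4 + (-13)·C(n-1,1) + (-8)·C(n-1,2).
At n = 9: n-1 = 8, so g_9 = -4 - 104 - 224 = -332.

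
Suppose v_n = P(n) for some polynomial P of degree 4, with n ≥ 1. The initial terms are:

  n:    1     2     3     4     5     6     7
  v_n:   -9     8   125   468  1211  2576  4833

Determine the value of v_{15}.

103241

1st diffs: 17, 117, 343, 743, 1365, 2257.
2nd diffs: 100, 226, 400, 622, 892.
3rd diffs: 126, 174, 222, 270.
4th diffs: 48, 48, 48 (constant).
Newton forward-difference form: v_n = -9 + 17·C(n-1,1) + 100·C(n-1,2) + 126·C(n-1,3) + 48·C(n-1,4).
At n = 15: n-1 = 14, so v_{15} = -9 + 238 + 9100 + 45864 + 48048 = 103241.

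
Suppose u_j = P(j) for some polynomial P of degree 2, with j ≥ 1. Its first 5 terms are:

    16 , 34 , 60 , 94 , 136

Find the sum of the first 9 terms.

1464

1st diffs: 18, 26, 34, 42.
2nd diffs: 8, 8, 8 (constant).
Newton forward-difference form: u_j = 16 + 18·C(j-1,1) + 8·C(j-1,2).
Continuing: 186, 244, 310, 384.
Summing j = 1..9 (9 terms) gives 1464.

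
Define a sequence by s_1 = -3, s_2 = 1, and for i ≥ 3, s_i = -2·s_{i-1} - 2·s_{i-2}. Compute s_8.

40

Compute successive terms:
s_3 = 4;  s_4 = -10;  s_5 = 12;  s_6 = -4;  s_7 = -16;  s_8 = 40.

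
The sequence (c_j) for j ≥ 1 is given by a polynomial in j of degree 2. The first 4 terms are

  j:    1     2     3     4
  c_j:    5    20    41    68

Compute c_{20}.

1316

1st diffs: 15, 21, 27.
2nd diffs: 6, 6 (constant).
Newton forward-difference form: c_j = 5 + 15·C(j-1,1) + 6·C(j-1,2).
At j = 20: j-1 = 19, so c_{20} = 5 + 285 + 1026 = 1316.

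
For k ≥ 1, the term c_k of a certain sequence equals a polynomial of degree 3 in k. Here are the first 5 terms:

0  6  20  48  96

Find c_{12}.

1st diffs: 6, 14, 28, 48.
2nd diffs: 8, 14, 20.
3rd diffs: 6, 6 (constant).
Newton forward-difference form: c_k = 6·C(k-1,1) + 8·C(k-1,2) + 6·C(k-1,3).
At k = 12: k-1 = 11, so c_{12} = 66 + 440 + 990 = 1496.

1496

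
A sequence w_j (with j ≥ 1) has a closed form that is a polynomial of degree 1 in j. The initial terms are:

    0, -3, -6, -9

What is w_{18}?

1st diffs: -3, -3, -3 (constant).
So w_j = -3j + 3.
Evaluating at j = 18 gives w_{18} = -51.

-51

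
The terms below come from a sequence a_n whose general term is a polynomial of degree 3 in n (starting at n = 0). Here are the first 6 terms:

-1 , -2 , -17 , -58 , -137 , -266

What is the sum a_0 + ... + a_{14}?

-22870

1st diffs: -1, -15, -41, -79, -129.
2nd diffs: -14, -26, -38, -50.
3rd diffs: -12, -12, -12 (constant).
Newton forward-difference form: a_n = -1 + (-1)·C(n,1) + (-14)·C(n,2) + (-12)·C(n,3).
Continuing: …, -457, -722, -1073, -1522, …, a_{14} = -5657.
Summing n = 0..14 (15 terms) gives -22870.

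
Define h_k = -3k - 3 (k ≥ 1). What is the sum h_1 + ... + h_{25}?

-1050

Over k = 1..25: Σk = 325.
Total = (-3)·325 + (-3)·25 = -1050.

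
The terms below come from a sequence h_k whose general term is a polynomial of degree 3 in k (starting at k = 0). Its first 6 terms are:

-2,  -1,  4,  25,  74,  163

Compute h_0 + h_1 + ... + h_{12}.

1st diffs: 1, 5, 21, 49, 89.
2nd diffs: 4, 16, 28, 40.
3rd diffs: 12, 12, 12 (constant).
So h_k = 2k^3 - 4k^2 + 3k - 2.
Continuing: …, 304, 509, 790, 1159, …, h_{12} = 2914.
Summing k = 0..12 (13 terms) gives 9776.

9776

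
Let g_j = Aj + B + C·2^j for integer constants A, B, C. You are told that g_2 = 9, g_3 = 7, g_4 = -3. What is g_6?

The three given values yield: 2A + B + 4C = 9; 3A + B + 8C = 7; 4A + B + 16C = -3.
Subtracting the first from the second: A + 4C = -2.
Subtracting the second from the third: A + 8C = -10.
Solving: C = -2, A = 6, then B = 5.
So g_j = 6·j + 5 + (-2)·2^j; at j=6 this is -87.

-87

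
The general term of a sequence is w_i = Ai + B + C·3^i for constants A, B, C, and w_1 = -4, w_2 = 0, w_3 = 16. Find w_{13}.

Write the equations: A + B + 3C = -4; 2A + B + 9C = 0; 3A + B + 27C = 16.
Subtracting the first from the second: A + 6C = 4.
Subtracting the second from the third: A + 18C = 16.
Solving: C = 1, A = -2, then B = -5.
Hence w_{13} = -2·13 + (-5) + 1·1594323 = 1594292.

1594292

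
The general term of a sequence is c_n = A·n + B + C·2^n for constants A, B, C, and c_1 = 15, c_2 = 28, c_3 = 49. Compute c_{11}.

Plug in n = 1, 2, 3: A + B + 2C = 15; 2A + B + 4C = 28; 3A + B + 8C = 49.
Subtracting the first from the second: A + 2C = 13.
Subtracting the second from the third: A + 4C = 21.
Solving: C = 4, A = 5, then B = 2.
Therefore c_{11} = 55 + 2 + 4·2048 = 8249.

8249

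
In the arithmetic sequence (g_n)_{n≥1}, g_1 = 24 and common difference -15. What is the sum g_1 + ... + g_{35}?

-8085

g_n = 24 + (n - 1)·(-15).
g_{35} = -486; S = 35·(24 + (-486))/2 = -8085.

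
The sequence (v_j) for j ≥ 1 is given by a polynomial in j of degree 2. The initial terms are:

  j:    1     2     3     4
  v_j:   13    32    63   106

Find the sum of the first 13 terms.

5083

1st diffs: 19, 31, 43.
2nd diffs: 12, 12 (constant).
So v_j = 6j^2 + j + 6.
Continuing: …, 161, 228, 307, 398, …, v_{13} = 1033.
Summing j = 1..13 (13 terms) gives 5083.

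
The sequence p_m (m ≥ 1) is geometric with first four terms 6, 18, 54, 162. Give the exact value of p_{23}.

Common ratio r = 3.
p_m = 6·3^(m-1).
p_{23} = 6·3^22 = 188286357654.

188286357654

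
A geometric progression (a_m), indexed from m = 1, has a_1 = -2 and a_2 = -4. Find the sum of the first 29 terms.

-1073741822

Common ratio r = 2.
a_m = (-2)·2^(m-1).
S = (-2)·(2^29 - 1)/(2 - 1) = (-2)·(536870912 - 1)/(1) = -1073741822.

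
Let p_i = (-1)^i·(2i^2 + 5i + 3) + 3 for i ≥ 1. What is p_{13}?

-403

(-1)^13 = -1; 2i^2 + 5i + 3 at i=13 is 406; so p_{13} = -403.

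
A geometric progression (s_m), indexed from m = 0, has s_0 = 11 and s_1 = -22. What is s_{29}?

-5905580032

Common ratio r = -2.
s_m = 11·(-2)^(m-0).
s_{29} = 11·(-2)^29 = -5905580032.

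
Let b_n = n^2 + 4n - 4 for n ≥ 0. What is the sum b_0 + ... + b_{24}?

6000

Over n = 0..24: Σn = 300, Σn² = 4900.
Total = (1)·4900 + (4)·300 + (-4)·25 = 6000.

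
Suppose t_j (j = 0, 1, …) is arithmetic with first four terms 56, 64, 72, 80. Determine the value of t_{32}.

Common difference d = 8.
t_j = 56 + (j - 0)·8.
t_{32} = 56 + 32·8 = 312.

312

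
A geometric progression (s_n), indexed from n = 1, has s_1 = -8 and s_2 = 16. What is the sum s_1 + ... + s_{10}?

Common ratio r = -2.
s_n = (-8)·(-2)^(n-1).
S = (-8)·((-2)^10 - 1)/(-2 - 1) = (-8)·(1024 - 1)/(-3) = 2728.

2728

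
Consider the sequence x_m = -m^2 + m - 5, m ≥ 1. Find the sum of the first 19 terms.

Over m = 1..19: Σm = 190, Σm² = 2470.
Total = (-1)·2470 + (1)·190 + (-5)·19 = -2375.

-2375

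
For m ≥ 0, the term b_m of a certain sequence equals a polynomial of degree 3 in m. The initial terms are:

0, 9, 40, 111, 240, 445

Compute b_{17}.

1st diffs: 9, 31, 71, 129, 205.
2nd diffs: 22, 40, 58, 76.
3rd diffs: 18, 18, 18 (constant).
So b_m = 3m^3 + 2m^2 + 4m.
Evaluating at m = 17 gives b_{17} = 15385.

15385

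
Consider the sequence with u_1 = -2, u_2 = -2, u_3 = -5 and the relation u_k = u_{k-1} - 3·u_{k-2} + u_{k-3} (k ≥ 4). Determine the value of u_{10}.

Applying the relation repeatedly:
u_4 = -1; u_5 = 12; u_6 = 10; u_7 = -27; u_8 = -45; u_9 = 46; u_{10} = 154.

154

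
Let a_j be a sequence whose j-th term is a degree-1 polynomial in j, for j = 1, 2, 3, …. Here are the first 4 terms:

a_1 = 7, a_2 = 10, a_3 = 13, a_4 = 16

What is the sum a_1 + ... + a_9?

1st diffs: 3, 3, 3 (constant).
So a_j = 3j + 4.
Continuing: …, 19, 22, 25, 28, …, a_9 = 31.
Summing j = 1..9 (9 terms) gives 171.

171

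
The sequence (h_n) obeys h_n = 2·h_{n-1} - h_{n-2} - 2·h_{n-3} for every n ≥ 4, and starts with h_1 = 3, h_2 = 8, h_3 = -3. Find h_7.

Compute successive terms:
h_4 = -20, h_5 = -53, h_6 = -80, h_7 = -67.

-67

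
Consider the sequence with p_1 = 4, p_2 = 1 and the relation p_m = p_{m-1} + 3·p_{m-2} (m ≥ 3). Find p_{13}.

Iterate the recurrence:
p_3 = 13, p_4 = 16, p_5 = 55, …, p_{10} = 3112, p_{11} = 7255, p_{12} = 16591, p_{13} = 38356.

38356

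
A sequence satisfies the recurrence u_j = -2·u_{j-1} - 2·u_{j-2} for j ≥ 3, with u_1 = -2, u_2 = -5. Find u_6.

Compute successive terms:
u_3 = 14, u_4 = -18, u_5 = 8, u_6 = 20.

20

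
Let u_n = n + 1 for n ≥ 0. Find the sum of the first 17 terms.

153

Over n = 0..16: Σn = 136.
Total = (1)·136 + (1)·17 = 153.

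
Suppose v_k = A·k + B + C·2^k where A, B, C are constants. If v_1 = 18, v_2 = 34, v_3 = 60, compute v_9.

Plug in k = 1, 2, 3: A + B + 2C = 18; 2A + B + 4C = 34; 3A + B + 8C = 60.
Subtracting the first from the second: A + 2C = 16.
Subtracting the second from the third: A + 4C = 26.
Solving: C = 5, A = 6, then B = 2.
So v_k = 6·k + 2 + 5·2^k; at k=9 this is 2616.

2616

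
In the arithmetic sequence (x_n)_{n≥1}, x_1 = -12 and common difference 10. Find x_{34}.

318

x_n = -12 + (n - 1)·10.
x_{34} = -12 + 33·10 = 318.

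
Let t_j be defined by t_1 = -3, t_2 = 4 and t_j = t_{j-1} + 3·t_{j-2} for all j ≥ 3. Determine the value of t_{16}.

t_3 = -5  t_4 = 7  t_5 = -8  …  t_{13} = 493  t_{14} = 1396  t_{15} = 2875  t_{16} = 7063.

7063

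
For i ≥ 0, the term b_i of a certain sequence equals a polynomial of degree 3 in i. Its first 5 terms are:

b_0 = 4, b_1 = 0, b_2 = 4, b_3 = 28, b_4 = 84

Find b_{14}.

5044

1st diffs: -4, 4, 24, 56.
2nd diffs: 8, 20, 32.
3rd diffs: 12, 12 (constant).
So b_i = 2i^3 - 2i^2 - 4i + 4.
Evaluating at i = 14 gives b_{14} = 5044.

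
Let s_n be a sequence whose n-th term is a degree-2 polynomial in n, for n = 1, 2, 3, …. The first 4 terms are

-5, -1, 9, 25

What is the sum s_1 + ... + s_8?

408

1st diffs: 4, 10, 16.
2nd diffs: 6, 6 (constant).
Newton forward-difference form: s_n = -5 + 4·C(n-1,1) + 6·C(n-1,2).
Continuing: 47, 75, 109, 149.
Summing n = 1..8 (8 terms) gives 408.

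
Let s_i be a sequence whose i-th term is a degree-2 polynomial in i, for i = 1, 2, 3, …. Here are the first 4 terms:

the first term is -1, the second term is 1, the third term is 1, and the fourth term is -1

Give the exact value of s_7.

1st diffs: 2, 0, -2.
2nd diffs: -2, -2 (constant).
Newton forward-difference form: s_i = -1 + 2·C(i-1,1) + (-2)·C(i-1,2).
At i = 7: i-1 = 6, so s_7 = -1 + 12 - 30 = -19.

-19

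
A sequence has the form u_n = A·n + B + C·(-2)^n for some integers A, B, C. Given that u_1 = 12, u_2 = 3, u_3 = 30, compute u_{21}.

4194372

The three given values yield: A + B - 2C = 12; 2A + B + 4C = 3; 3A + B - 8C = 30.
Subtracting the first from the second: A + 6C = -9.
Subtracting the second from the third: A - 12C = 27.
Solving: C = -2, A = 3, then B = 5.
Therefore u_{21} = 63 + 5 + (-2)·(-2097152) = 4194372.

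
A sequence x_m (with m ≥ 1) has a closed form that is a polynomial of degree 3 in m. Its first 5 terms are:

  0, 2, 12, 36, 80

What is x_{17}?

1st diffs: 2, 10, 24, 44.
2nd diffs: 8, 14, 20.
3rd diffs: 6, 6 (constant).
So x_m = m^3 - 2m^2 + m.
Evaluating at m = 17 gives x_{17} = 4352.

4352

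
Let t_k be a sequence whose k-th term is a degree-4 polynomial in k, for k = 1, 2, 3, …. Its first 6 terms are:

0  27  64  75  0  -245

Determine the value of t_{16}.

1st diffs: 27, 37, 11, -75, -245.
2nd diffs: 10, -26, -86, -170.
3rd diffs: -36, -60, -84.
4th diffs: -24, -24 (constant).
Newton forward-difference form: t_k = 27·C(k-1,1) + 10·C(k-1,2) + (-36)·C(k-1,3) + (-24)·C(k-1,4).
At k = 16: k-1 = 15, so t_{16} = 405 + 1050 - 16380 - 32760 = -47685.

-47685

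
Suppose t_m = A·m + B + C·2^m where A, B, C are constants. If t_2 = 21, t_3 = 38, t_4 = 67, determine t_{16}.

196687

Plug in m = 2, 3, 4: 2A + B + 4C = 21; 3A + B + 8C = 38; 4A + B + 16C = 67.
Subtracting the first from the second: A + 4C = 17.
Subtracting the second from the third: A + 8C = 29.
Solving: C = 3, A = 5, then B = -1.
Hence t_{16} = 5·16 + (-1) + 3·65536 = 196687.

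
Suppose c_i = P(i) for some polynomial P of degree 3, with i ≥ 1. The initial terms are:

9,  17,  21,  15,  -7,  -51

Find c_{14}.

-1915

1st diffs: 8, 4, -6, -22, -44.
2nd diffs: -4, -10, -16, -22.
3rd diffs: -6, -6, -6 (constant).
So c_i = -i^3 + 4i^2 + 3i + 3.
Evaluating at i = 14 gives c_{14} = -1915.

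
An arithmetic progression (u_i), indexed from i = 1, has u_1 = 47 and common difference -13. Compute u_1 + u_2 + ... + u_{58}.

u_i = 47 + (i - 1)·(-13).
u_{58} = -694; S = 58·(47 + (-694))/2 = -18763.

-18763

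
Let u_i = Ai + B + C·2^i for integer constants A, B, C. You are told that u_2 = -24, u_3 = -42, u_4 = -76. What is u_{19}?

Write the equations: 2A + B + 4C = -24; 3A + B + 8C = -42; 4A + B + 16C = -76.
Subtracting the first from the second: A + 4C = -18.
Subtracting the second from the third: A + 8C = -34.
Solving: C = -4, A = -2, then B = -4.
Therefore u_{19} = -38 + (-4) + (-4)·524288 = -2097194.

-2097194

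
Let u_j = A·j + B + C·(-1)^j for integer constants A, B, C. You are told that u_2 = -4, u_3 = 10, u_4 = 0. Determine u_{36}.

64

Plug in j = 2, 3, 4: 2A + B + C = -4; 3A + B - C = 10; 4A + B + C = 0.
Subtracting the first from the second: A - 2C = 14.
Subtracting the second from the third: A + 2C = -10.
Solving: C = -6, A = 2, then B = -2.
So u_j = 2·j + (-2) + (-6)·(-1)^j; at j=36 this is 64.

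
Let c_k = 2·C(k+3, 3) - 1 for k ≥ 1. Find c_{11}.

C(14, 3) = 364, so c_{11} = 727.

727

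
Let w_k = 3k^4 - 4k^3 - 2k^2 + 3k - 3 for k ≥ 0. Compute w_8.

w_8 = 3·8^4 - 4·8^3 - 2·8^2 + 3·8 - 3 = 10133.

10133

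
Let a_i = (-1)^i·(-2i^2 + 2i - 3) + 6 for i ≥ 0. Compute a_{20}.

(-1)^20 = 1; -2i^2 + 2i - 3 at i=20 is -763; so a_{20} = -757.

-757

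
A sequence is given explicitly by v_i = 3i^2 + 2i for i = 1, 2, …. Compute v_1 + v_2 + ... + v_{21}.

10395

Over i = 1..21: Σi = 231, Σi² = 3311.
Total = (3)·3311 + (2)·231 = 10395.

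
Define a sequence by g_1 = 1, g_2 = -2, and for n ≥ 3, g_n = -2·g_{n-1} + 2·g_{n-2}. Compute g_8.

Compute successive terms:
g_3 = 6; g_4 = -16; g_5 = 44; g_6 = -120; g_7 = 328; g_8 = -896.

-896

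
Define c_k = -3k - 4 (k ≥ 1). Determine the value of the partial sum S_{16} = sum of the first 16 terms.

-472

Over k = 1..16: Σk = 136.
Total = (-3)·136 + (-4)·16 = -472.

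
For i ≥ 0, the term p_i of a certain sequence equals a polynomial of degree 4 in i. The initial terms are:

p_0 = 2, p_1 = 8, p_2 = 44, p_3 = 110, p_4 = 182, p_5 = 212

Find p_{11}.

1st diffs: 6, 36, 66, 72, 30.
2nd diffs: 30, 30, 6, -42.
3rd diffs: 0, -24, -48.
4th diffs: -24, -24 (constant).
So p_i = -i^4 + 6i^3 + 4i^2 - 3i + 2.
Evaluating at i = 11 gives p_{11} = -6202.

-6202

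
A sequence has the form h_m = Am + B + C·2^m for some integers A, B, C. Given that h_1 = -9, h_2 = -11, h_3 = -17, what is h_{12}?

-8175

The three given values yield: A + B + 2C = -9; 2A + B + 4C = -11; 3A + B + 8C = -17.
Subtracting the first from the second: A + 2C = -2.
Subtracting the second from the third: A + 4C = -6.
Solving: C = -2, A = 2, then B = -7.
Hence h_{12} = 2·12 + (-7) + (-2)·4096 = -8175.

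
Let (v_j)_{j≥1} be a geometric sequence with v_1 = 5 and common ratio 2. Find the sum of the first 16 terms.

327675

v_j = 5·2^(j-1).
S = 5·(2^16 - 1)/(2 - 1) = 5·(65536 - 1)/(1) = 327675.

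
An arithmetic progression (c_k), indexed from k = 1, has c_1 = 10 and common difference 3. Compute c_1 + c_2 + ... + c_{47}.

c_k = 10 + (k - 1)·3.
c_{47} = 148; S = 47·(10 + 148)/2 = 3713.

3713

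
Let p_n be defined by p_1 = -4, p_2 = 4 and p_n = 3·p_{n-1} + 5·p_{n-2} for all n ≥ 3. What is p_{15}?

Iterate the recurrence:
p_3 = -8, p_4 = -4, p_5 = -52, …, p_{12} = -1006384, p_{13} = -4219492, p_{14} = -17690396, p_{15} = -74168648.

-74168648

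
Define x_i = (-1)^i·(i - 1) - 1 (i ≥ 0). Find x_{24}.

(-1)^24 = 1; i - 1 at i=24 is 23; so x_{24} = 22.

22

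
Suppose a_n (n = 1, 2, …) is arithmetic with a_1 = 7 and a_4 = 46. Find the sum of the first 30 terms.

Common difference d = (46 - 7) / (4 - 1) = 13.
a_n = 7 + (n - 1)·13.
a_{30} = 384; S = 30·(7 + 384)/2 = 5865.

5865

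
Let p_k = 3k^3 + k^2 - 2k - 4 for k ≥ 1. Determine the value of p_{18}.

17780

p_{18} = 3·18^3 + 1·18^2 - 2·18 - 4 = 17780.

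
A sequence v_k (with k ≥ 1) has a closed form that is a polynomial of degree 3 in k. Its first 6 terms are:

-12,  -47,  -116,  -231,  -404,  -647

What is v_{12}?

1st diffs: -35, -69, -115, -173, -243.
2nd diffs: -34, -46, -58, -70.
3rd diffs: -12, -12, -12 (constant).
Newton forward-difference form: v_k = -12 + (-35)·C(k-1,1) + (-34)·C(k-1,2) + (-12)·C(k-1,3).
At k = 12: k-1 = 11, so v_{12} = -12 - 385 - 1870 - 1980 = -4247.

-4247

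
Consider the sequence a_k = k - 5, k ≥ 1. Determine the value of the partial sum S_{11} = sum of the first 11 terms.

Over k = 1..11: Σk = 66.
Total = (1)·66 + (-5)·11 = 11.

11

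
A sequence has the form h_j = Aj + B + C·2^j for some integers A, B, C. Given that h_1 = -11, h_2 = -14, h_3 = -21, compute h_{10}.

Plug in j = 1, 2, 3: A + B + 2C = -11; 2A + B + 4C = -14; 3A + B + 8C = -21.
Subtracting the first from the second: A + 2C = -3.
Subtracting the second from the third: A + 4C = -7.
Solving: C = -2, A = 1, then B = -8.
So h_j = 1·j + (-8) + (-2)·2^j; at j=10 this is -2046.

-2046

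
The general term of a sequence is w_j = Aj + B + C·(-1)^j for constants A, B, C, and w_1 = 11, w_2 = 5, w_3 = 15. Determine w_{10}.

The three given values yield: A + B - C = 11; 2A + B + C = 5; 3A + B - C = 15.
Subtracting the first from the second: A + 2C = -6.
Subtracting the second from the third: A - 2C = 10.
Solving: C = -4, A = 2, then B = 5.
Therefore w_{10} = 20 + 5 + (-4)·1 = 21.

21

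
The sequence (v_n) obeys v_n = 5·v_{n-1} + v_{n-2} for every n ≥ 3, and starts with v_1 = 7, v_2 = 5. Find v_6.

4450

Step forward from the initial values:
v_3 = 32, v_4 = 165, v_5 = 857, v_6 = 4450.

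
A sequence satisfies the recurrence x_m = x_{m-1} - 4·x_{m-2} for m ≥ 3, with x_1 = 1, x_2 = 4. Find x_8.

-80

Applying the relation repeatedly:
x_3 = 0;  x_4 = -16;  x_5 = -16;  x_6 = 48;  x_7 = 112;  x_8 = -80.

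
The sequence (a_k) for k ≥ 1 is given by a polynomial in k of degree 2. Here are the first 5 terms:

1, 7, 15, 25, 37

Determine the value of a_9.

105

1st diffs: 6, 8, 10, 12.
2nd diffs: 2, 2, 2 (constant).
So a_k = k^2 + 3k - 3.
Evaluating at k = 9 gives a_9 = 105.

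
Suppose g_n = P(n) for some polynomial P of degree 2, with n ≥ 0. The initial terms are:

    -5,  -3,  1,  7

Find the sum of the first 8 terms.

128

1st diffs: 2, 4, 6.
2nd diffs: 2, 2 (constant).
Newton forward-difference form: g_n = -5 + 2·C(n,1) + 2·C(n,2).
Continuing: 15, 25, 37, 51.
Summing n = 0..7 (8 terms) gives 128.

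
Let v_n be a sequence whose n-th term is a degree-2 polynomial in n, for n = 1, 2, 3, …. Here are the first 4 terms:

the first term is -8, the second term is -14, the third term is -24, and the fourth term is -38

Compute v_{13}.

-344

1st diffs: -6, -10, -14.
2nd diffs: -4, -4 (constant).
So v_n = -2n^2 - 6.
Evaluating at n = 13 gives v_{13} = -344.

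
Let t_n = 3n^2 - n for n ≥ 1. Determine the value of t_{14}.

t_{14} = 3·14^2 - 1·14 = 574.

574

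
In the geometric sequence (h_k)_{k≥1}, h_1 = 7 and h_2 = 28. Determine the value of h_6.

Common ratio r = 4.
h_k = 7·4^(k-1).
h_6 = 7·4^5 = 7168.

7168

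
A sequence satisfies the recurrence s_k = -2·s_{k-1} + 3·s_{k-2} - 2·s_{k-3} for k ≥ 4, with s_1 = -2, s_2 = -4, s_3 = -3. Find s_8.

-74

Iterate the recurrence:
s_4 = -2; s_5 = 3; s_6 = -6; s_7 = 25; s_8 = -74.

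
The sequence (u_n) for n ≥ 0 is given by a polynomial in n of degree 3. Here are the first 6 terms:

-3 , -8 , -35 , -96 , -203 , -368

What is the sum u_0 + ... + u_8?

1st diffs: -5, -27, -61, -107, -165.
2nd diffs: -22, -34, -46, -58.
3rd diffs: -12, -12, -12 (constant).
Newton forward-difference form: u_n = -3 + (-5)·C(n,1) + (-22)·C(n,2) + (-12)·C(n,3).
Continuing: -603, -920, -1331.
Summing n = 0..8 (9 terms) gives -3567.

-3567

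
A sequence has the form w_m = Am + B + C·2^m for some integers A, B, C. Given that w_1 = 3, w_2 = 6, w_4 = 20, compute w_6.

70

The three given values yield: A + B + 2C = 3; 2A + B + 4C = 6; 4A + B + 16C = 20.
Subtracting the first from the second: A + 2C = 3.
Subtracting the second from the third: 2A + 12C = 14.
Solving: C = 1, A = 1, then B = 0.
Hence w_6 = 1·6 + 0 + 1·64 = 70.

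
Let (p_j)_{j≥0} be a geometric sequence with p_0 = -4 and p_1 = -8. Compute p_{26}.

-268435456

Common ratio r = 2.
p_j = (-4)·2^(j-0).
p_{26} = (-4)·2^26 = -268435456.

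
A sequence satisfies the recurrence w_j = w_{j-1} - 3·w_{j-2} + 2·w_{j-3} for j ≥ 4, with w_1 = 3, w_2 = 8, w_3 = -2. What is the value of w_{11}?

w_4 = -20, w_5 = 2, w_6 = 58, w_7 = 12, w_8 = -158, w_9 = -78, w_{10} = 420, w_{11} = 338.

338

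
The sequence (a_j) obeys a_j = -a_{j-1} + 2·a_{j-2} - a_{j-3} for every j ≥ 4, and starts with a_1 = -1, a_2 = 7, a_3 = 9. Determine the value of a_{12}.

-297

Applying the relation repeatedly:
a_4 = 6; a_5 = 5; a_6 = -2; a_7 = 6; a_8 = -15; a_9 = 29; a_{10} = -65; a_{11} = 138; a_{12} = -297.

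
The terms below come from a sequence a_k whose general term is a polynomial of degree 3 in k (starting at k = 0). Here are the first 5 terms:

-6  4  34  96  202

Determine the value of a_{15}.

7704

1st diffs: 10, 30, 62, 106.
2nd diffs: 20, 32, 44.
3rd diffs: 12, 12 (constant).
So a_k = 2k^3 + 4k^2 + 4k - 6.
Evaluating at k = 15 gives a_{15} = 7704.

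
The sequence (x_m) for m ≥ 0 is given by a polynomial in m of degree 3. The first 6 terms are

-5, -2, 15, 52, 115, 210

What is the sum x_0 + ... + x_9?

3025

1st diffs: 3, 17, 37, 63, 95.
2nd diffs: 14, 20, 26, 32.
3rd diffs: 6, 6, 6 (constant).
Newton forward-difference form: x_m = -5 + 3·C(m,1) + 14·C(m,2) + 6·C(m,3).
Continuing: 343, 520, 747, 1030.
Summing m = 0..9 (10 terms) gives 3025.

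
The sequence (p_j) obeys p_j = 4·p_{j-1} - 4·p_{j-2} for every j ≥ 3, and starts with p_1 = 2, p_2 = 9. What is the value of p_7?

Iterate the recurrence:
p_3 = 28;  p_4 = 76;  p_5 = 192;  p_6 = 464;  p_7 = 1088.
(Characteristic roots are 2 and 2.)

1088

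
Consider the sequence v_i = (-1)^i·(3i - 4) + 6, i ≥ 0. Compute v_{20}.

62

(-1)^20 = 1; 3i - 4 at i=20 is 56; so v_{20} = 62.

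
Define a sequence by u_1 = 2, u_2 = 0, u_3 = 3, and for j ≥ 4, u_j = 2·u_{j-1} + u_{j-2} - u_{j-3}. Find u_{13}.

6775

u_4 = 4; u_5 = 11; u_6 = 23; u_7 = 53; u_8 = 118; u_9 = 266; u_{10} = 597; u_{11} = 1342; u_{12} = 3015; u_{13} = 6775.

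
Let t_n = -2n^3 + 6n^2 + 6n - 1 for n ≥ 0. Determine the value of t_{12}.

t_{12} = -2·12^3 + 6·12^2 + 6·12 - 1 = -2521.

-2521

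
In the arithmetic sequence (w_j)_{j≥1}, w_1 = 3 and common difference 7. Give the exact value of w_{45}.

311

w_j = 3 + (j - 1)·7.
w_{45} = 3 + 44·7 = 311.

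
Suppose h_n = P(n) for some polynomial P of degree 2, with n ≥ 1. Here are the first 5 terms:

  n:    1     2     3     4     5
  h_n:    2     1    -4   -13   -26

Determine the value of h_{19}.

-628

1st diffs: -1, -5, -9, -13.
2nd diffs: -4, -4, -4 (constant).
So h_n = -2n^2 + 5n - 1.
Evaluating at n = 19 gives h_{19} = -628.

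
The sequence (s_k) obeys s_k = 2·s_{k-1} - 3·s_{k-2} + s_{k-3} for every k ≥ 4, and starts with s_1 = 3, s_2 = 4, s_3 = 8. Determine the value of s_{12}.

Iterate the recurrence:
s_4 = 7;  s_5 = -6;  s_6 = -25;  s_7 = -25;  s_8 = 19;  s_9 = 88;  s_{10} = 94;  s_{11} = -57;  s_{12} = -308.

-308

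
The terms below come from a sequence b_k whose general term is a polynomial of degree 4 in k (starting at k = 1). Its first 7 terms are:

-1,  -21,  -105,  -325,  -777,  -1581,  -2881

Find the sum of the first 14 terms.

-145250

1st diffs: -20, -84, -220, -452, -804, -1300.
2nd diffs: -64, -136, -232, -352, -496.
3rd diffs: -72, -96, -120, -144.
4th diffs: -24, -24, -24 (constant).
So b_k = -k^4 - 2k^3 + 5k^2 - 6k + 3.
Continuing: …, -4845, -7665, -11557, -16761, …, b_{14} = -43005.
Summing k = 1..14 (14 terms) gives -145250.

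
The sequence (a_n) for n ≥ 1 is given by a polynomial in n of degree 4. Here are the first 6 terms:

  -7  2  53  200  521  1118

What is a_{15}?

47621

1st diffs: 9, 51, 147, 321, 597.
2nd diffs: 42, 96, 174, 276.
3rd diffs: 54, 78, 102.
4th diffs: 24, 24 (constant).
Newton forward-difference form: a_n = -7 + 9·C(n-1,1) + 42·C(n-1,2) + 54·C(n-1,3) + 24·C(n-1,4).
At n = 15: n-1 = 14, so a_{15} = -7 + 126 + 3822 + 19656 + 24024 = 47621.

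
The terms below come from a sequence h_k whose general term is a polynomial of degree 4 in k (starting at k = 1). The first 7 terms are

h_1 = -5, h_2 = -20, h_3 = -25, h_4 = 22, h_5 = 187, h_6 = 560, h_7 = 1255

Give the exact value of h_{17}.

68155

1st diffs: -15, -5, 47, 165, 373, 695.
2nd diffs: 10, 52, 118, 208, 322.
3rd diffs: 42, 66, 90, 114.
4th diffs: 24, 24, 24 (constant).
Newton forward-difference form: h_k = -5 + (-15)·C(k-1,1) + 10·C(k-1,2) + 42·C(k-1,3) + 24·C(k-1,4).
At k = 17: k-1 = 16, so h_{17} = -5 - 240 + 1200 + 23520 + 43680 = 68155.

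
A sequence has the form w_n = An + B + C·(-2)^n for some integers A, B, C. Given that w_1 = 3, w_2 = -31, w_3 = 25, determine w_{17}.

Write the equations: A + B - 2C = 3; 2A + B + 4C = -31; 3A + B - 8C = 25.
Subtracting the first from the second: A + 6C = -34.
Subtracting the second from the third: A - 12C = 56.
Solving: C = -5, A = -4, then B = -3.
So w_n = -4·n + (-3) + (-5)·(-2)^n; at n=17 this is 655289.

655289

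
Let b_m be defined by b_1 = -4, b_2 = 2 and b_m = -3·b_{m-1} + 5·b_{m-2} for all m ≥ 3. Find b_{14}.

155478962

b_3 = -26; b_4 = 88; b_5 = -394; …; b_{11} = -2109746; b_{12} = 8845198; b_{13} = -37084324; b_{14} = 155478962.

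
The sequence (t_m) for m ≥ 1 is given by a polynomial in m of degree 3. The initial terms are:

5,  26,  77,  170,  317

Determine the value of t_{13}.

4877

1st diffs: 21, 51, 93, 147.
2nd diffs: 30, 42, 54.
3rd diffs: 12, 12 (constant).
So t_m = 2m^3 + 3m^2 - 2m + 2.
Evaluating at m = 13 gives t_{13} = 4877.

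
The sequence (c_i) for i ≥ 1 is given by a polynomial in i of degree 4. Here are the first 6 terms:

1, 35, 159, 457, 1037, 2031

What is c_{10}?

13627

1st diffs: 34, 124, 298, 580, 994.
2nd diffs: 90, 174, 282, 414.
3rd diffs: 84, 108, 132.
4th diffs: 24, 24 (constant).
Newton forward-difference form: c_i = 1 + 34·C(i-1,1) + 90·C(i-1,2) + 84·C(i-1,3) + 24·C(i-1,4).
At i = 10: i-1 = 9, so c_{10} = 1 + 306 + 3240 + 7056 + 3024 = 13627.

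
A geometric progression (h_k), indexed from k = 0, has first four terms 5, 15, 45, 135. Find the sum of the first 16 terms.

107616800

Common ratio r = 3.
h_k = 5·3^(k-0).
S = 5·(3^16 - 1)/(3 - 1) = 5·(43046721 - 1)/(2) = 107616800.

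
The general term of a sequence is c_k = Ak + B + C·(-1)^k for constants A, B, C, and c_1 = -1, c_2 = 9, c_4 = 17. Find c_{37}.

143

Plug in k = 1, 2, 4: A + B - C = -1; 2A + B + C = 9; 4A + B + C = 17.
Subtracting the first from the second: A + 2C = 10.
Subtracting the second from the third: 2A = 8.
Solving: C = 3, A = 4, then B = -2.
Therefore c_{37} = 148 + (-2) + 3·(-1) = 143.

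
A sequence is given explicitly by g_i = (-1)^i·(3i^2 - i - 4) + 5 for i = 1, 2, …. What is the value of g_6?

103

(-1)^6 = 1; 3i^2 - i - 4 at i=6 is 98; so g_6 = 103.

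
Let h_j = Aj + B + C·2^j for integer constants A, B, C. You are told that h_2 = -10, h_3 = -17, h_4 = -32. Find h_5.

The three given values yield: 2A + B + 4C = -10; 3A + B + 8C = -17; 4A + B + 16C = -32.
Subtracting the first from the second: A + 4C = -7.
Subtracting the second from the third: A + 8C = -15.
Solving: C = -2, A = 1, then B = -4.
Hence h_5 = 1·5 + (-4) + (-2)·32 = -63.

-63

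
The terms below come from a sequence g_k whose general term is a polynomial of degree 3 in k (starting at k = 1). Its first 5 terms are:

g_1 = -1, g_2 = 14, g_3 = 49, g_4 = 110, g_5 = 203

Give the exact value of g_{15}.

4213

1st diffs: 15, 35, 61, 93.
2nd diffs: 20, 26, 32.
3rd diffs: 6, 6 (constant).
So g_k = k^3 + 4k^2 - 4k - 2.
Evaluating at k = 15 gives g_{15} = 4213.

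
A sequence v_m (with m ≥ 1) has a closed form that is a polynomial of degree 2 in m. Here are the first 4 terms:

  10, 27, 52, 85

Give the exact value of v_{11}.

540

1st diffs: 17, 25, 33.
2nd diffs: 8, 8 (constant).
Newton forward-difference form: v_m = 10 + 17·C(m-1,1) + 8·C(m-1,2).
At m = 11: m-1 = 10, so v_{11} = 10 + 170 + 360 = 540.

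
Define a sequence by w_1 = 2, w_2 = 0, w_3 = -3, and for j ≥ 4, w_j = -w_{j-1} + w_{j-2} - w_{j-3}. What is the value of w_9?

-46

Step forward from the initial values:
w_4 = 1; w_5 = -4; w_6 = 8; w_7 = -13; w_8 = 25; w_9 = -46.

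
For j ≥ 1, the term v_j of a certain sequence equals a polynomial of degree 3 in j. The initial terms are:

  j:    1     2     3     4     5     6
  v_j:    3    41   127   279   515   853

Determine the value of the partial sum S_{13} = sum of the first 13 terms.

1st diffs: 38, 86, 152, 236, 338.
2nd diffs: 48, 66, 84, 102.
3rd diffs: 18, 18, 18 (constant).
Newton forward-difference form: v_j = 3 + 38·C(j-1,1) + 48·C(j-1,2) + 18·C(j-1,3).
Continuing: …, 1311, 1907, 2659, 3585, …, v_{13} = 7587.
Summing j = 1..13 (13 terms) gives 29601.

29601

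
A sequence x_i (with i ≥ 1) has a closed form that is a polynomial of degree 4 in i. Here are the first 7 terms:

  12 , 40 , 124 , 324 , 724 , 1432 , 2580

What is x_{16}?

1st diffs: 28, 84, 200, 400, 708, 1148.
2nd diffs: 56, 116, 200, 308, 440.
3rd diffs: 60, 84, 108, 132.
4th diffs: 24, 24, 24 (constant).
So x_i = i^4 + 3i^2 + 4i + 4.
Evaluating at i = 16 gives x_{16} = 66372.

66372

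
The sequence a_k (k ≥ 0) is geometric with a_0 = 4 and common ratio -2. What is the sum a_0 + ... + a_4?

a_k = 4·(-2)^(k-0).
S = 4·((-2)^5 - 1)/(-2 - 1) = 4·(-32 - 1)/(-3) = 44.

44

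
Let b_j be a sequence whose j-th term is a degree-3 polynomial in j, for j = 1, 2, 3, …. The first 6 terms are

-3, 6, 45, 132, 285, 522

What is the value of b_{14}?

1st diffs: 9, 39, 87, 153, 237.
2nd diffs: 30, 48, 66, 84.
3rd diffs: 18, 18, 18 (constant).
So b_j = 3j^3 - 3j^2 - 3j.
Evaluating at j = 14 gives b_{14} = 7602.

7602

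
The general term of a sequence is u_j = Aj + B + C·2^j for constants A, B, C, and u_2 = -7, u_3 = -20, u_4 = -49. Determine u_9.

-2018

At j = 2, 3, 4: 2A + B + 4C = -7; 3A + B + 8C = -20; 4A + B + 16C = -49.
Subtracting the first from the second: A + 4C = -13.
Subtracting the second from the third: A + 8C = -29.
Solving: C = -4, A = 3, then B = 3.
Hence u_9 = 3·9 + 3 + (-4)·512 = -2018.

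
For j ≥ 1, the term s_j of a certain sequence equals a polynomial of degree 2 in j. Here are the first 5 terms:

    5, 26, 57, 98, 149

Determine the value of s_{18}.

1st diffs: 21, 31, 41, 51.
2nd diffs: 10, 10, 10 (constant).
So s_j = 5j^2 + 6j - 6.
Evaluating at j = 18 gives s_{18} = 1722.

1722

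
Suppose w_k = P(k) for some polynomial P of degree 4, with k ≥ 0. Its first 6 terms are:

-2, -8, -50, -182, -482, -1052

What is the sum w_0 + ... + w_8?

-13086

1st diffs: -6, -42, -132, -300, -570.
2nd diffs: -36, -90, -168, -270.
3rd diffs: -54, -78, -102.
4th diffs: -24, -24 (constant).
Newton forward-difference form: w_k = -2 + (-6)·C(k,1) + (-36)·C(k,2) + (-54)·C(k,3) + (-24)·C(k,4).
Continuing: -2018, -3530, -5762.
Summing k = 0..8 (9 terms) gives -13086.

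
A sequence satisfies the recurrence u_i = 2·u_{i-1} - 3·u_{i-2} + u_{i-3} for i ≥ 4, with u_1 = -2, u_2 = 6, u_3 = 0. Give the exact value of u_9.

Applying the relation repeatedly:
u_4 = -20  u_5 = -34  u_6 = -8  u_7 = 66  u_8 = 122  u_9 = 38.

38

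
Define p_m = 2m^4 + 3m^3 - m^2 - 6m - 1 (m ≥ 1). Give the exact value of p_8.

9615

p_8 = 2·8^4 + 3·8^3 - 1·8^2 - 6·8 - 1 = 9615.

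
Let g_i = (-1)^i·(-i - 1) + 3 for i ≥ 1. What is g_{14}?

-12

(-1)^14 = 1; -i - 1 at i=14 is -15; so g_{14} = -12.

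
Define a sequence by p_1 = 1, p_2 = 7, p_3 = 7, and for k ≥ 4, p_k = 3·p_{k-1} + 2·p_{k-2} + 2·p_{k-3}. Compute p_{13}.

4706611

Iterate the recurrence:
p_4 = 37;  p_5 = 139;  p_6 = 505;  p_7 = 1867;  p_8 = 6889;  p_9 = 25411;  p_{10} = 93745;  p_{11} = 345835;  p_{12} = 1275817;  p_{13} = 4706611.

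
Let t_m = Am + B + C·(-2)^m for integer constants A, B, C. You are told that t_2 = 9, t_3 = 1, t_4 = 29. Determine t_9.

-479

Write the equations: 2A + B + 4C = 9; 3A + B - 8C = 1; 4A + B + 16C = 29.
Subtracting the first from the second: A - 12C = -8.
Subtracting the second from the third: A + 24C = 28.
Solving: C = 1, A = 4, then B = -3.
So t_m = 4·m + (-3) + 1·(-2)^m; at m=9 this is -479.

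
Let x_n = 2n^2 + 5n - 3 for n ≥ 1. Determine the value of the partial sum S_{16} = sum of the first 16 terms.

Over n = 1..16: Σn = 136, Σn² = 1496.
Total = (2)·1496 + (5)·136 + (-3)·16 = 3624.

3624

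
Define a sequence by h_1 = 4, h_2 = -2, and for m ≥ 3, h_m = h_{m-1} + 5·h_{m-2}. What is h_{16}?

Applying the relation repeatedly:
h_3 = 18; h_4 = 8; h_5 = 98; …; h_{13} = 255268; h_{14} = 698158; h_{15} = 1974498; h_{16} = 5465288.

5465288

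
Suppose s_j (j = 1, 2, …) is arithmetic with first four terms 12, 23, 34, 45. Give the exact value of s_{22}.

243

Common difference d = 11.
s_j = 12 + (j - 1)·11.
s_{22} = 12 + 21·11 = 243.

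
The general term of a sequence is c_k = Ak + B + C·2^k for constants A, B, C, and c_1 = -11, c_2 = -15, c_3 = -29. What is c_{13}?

-40889

Plug in k = 1, 2, 3: A + B + 2C = -11; 2A + B + 4C = -15; 3A + B + 8C = -29.
Subtracting the first from the second: A + 2C = -4.
Subtracting the second from the third: A + 4C = -14.
Solving: C = -5, A = 6, then B = -7.
So c_k = 6·k + (-7) + (-5)·2^k; at k=13 this is -40889.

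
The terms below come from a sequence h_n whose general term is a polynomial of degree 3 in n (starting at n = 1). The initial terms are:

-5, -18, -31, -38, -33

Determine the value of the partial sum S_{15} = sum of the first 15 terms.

1st diffs: -13, -13, -7, 5.
2nd diffs: 0, 6, 12.
3rd diffs: 6, 6 (constant).
So h_n = n^3 - 6n^2 - 2n + 2.
Continuing: …, -10, 37, 114, 227, …, h_{15} = 1997.
Summing n = 1..15 (15 terms) gives 6750.

6750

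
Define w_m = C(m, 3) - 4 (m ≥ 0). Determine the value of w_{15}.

451

C(15, 3) = 455, so w_{15} = 451.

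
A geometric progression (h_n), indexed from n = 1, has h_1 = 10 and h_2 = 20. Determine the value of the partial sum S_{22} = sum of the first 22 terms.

41943030

Common ratio r = 2.
h_n = 10·2^(n-1).
S = 10·(2^22 - 1)/(2 - 1) = 10·(4194304 - 1)/(1) = 41943030.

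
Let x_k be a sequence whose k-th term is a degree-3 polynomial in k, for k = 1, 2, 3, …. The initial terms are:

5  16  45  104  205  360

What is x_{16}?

1st diffs: 11, 29, 59, 101, 155.
2nd diffs: 18, 30, 42, 54.
3rd diffs: 12, 12, 12 (constant).
So x_k = 2k^3 - 3k^2 + 6k.
Evaluating at k = 16 gives x_{16} = 7520.

7520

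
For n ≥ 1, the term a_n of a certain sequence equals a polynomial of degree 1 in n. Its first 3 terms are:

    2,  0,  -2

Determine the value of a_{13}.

-22

1st diffs: -2, -2 (constant).
So a_n = -2n + 4.
Evaluating at n = 13 gives a_{13} = -22.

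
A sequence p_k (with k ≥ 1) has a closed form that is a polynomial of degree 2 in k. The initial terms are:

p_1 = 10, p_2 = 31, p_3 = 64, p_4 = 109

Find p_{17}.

1786

1st diffs: 21, 33, 45.
2nd diffs: 12, 12 (constant).
So p_k = 6k^2 + 3k + 1.
Evaluating at k = 17 gives p_{17} = 1786.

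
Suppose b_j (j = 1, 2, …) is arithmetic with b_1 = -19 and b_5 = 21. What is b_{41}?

Common difference d = (21 - (-19)) / (5 - 1) = 10.
b_j = -19 + (j - 1)·10.
b_{41} = -19 + 40·10 = 381.

381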